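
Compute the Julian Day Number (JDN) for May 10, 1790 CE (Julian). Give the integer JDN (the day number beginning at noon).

2374985

Equivalently 21 May 1790 (Gregorian).
JDN 2451545 is 1 January 2000 CE (Gregorian); the target day is −76560 days from there, so JDN = 2374985.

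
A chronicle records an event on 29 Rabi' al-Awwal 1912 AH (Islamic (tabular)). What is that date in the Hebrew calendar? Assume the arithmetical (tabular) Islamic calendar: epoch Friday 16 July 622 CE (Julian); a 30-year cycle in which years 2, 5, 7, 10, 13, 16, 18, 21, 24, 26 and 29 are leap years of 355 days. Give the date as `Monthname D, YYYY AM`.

Cheshvan 30, 6237 AM

Julian Day Number of the source date = 2625722.
Converting JDN 2625722 to the Hebrew calendar gives 30 Cheshvan 6237 AM.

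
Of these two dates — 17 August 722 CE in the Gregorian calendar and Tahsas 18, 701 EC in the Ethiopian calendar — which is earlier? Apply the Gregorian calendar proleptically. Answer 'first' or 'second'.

second

First date → JDN 1984993; second date → JDN 1980003.
JDN 1980003 < JDN 1984993, so the second date is earlier.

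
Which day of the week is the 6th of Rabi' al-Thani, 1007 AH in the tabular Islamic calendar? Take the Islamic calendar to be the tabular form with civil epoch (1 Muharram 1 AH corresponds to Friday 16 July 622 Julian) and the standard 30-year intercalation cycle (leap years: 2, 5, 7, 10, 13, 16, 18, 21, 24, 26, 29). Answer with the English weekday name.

Equivalently 6 November 1598 Gregorian, JDN 2305027.
JDN 2305027 mod 7 = 4, and JDN 0 was a Monday, so this is a Friday.

Friday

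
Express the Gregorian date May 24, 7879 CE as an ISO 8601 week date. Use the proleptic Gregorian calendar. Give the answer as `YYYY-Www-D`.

7879-W21-6

The weekday is Saturday (ISO weekday 6).
That Saturday belongs to ISO week 21 of ISO year 7879.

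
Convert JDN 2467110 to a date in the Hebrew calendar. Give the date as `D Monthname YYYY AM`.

JDN 2467110 is 13 August 2042 in the Gregorian calendar.
In the Hebrew calendar that day is 27 Av 5802 AM.

27 Av 5802 AM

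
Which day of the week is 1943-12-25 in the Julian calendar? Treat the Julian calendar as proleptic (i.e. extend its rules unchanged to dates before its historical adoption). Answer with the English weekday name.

This is JDN 2431097 (7 January 1944 Gregorian).
Since JDN mod 7 = 4 (0 = Monday), the day is Friday.

Friday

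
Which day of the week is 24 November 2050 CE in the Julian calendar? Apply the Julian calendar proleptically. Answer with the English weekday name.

Equivalently 7 December 2050 Gregorian, JDN 2470148.
JDN 2470148 mod 7 = 2, and JDN 0 was a Monday, so this is a Wednesday.

Wednesday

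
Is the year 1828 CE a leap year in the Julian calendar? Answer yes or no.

1828 mod 4 = 0, so it is a leap year in the Julian calendar.

yes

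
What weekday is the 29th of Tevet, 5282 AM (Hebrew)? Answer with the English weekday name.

Sunday

In the proleptic Gregorian calendar this is 8 January 1522 (JDN 2276966).
2276966 ≡ 6 (mod 7); counting from Monday = 0 gives Sunday.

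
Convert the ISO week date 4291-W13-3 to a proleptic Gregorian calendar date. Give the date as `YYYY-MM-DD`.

ISO week 1 of 4291 is the week containing the first Thursday of 4291.
Week 13, day 3 (Wednesday) lands on 4291-03-25.

4291-03-25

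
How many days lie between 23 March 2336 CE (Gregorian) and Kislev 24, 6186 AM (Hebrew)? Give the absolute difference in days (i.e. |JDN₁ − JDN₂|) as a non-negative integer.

First date → JDN 2574348; second date → JDN 2607112.
The interval is |2574348 − 2607112| = 32764 days.

32764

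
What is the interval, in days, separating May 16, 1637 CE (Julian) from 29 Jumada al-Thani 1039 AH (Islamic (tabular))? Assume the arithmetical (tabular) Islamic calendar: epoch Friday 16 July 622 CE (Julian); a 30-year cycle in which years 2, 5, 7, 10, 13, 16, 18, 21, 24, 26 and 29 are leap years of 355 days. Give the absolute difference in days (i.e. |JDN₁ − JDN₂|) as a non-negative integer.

JDN of the first date = 2319108.
JDN of the second date = 2316449.
|2316449 − 2319108| = 2659.

2659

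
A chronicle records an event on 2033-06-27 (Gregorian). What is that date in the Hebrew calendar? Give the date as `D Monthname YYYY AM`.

Julian Day Number of the source date = 2463776.
Converting JDN 2463776 to the Hebrew calendar gives 30 Sivan 5793 AM.

30 Sivan 5793 AM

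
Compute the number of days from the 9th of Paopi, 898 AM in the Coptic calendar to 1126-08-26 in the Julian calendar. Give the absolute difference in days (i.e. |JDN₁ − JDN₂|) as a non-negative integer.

20130

JDN of the first date = 2152697.
JDN of the second date = 2132567.
|2132567 − 2152697| = 20130.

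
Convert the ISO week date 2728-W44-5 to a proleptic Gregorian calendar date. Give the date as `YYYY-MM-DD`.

ISO week 1 of 2728 is the week containing the first Thursday of 2728.
Week 44, day 5 (Friday) lands on 2728-11-02.

2728-11-02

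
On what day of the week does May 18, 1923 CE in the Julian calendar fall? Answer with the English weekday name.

Thursday

Equivalently 31 May 1923 Gregorian, JDN 2423571.
JDN 2423571 mod 7 = 3, and JDN 0 was a Monday, so this is a Thursday.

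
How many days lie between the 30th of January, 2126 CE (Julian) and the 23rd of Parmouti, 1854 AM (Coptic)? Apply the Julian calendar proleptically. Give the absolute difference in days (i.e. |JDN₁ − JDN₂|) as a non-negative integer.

4461

JDN of the first date = 2497609.
JDN of the second date = 2502070.
|2502070 − 2497609| = 4461.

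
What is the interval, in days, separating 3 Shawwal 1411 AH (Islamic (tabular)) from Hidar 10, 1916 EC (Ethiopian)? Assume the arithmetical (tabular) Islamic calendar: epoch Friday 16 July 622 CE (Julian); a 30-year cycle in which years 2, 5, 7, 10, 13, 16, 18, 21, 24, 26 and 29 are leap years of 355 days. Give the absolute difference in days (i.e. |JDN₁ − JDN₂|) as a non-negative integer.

First date → JDN 2448365; second date → JDN 2423744.
The interval is |2448365 − 2423744| = 24621 days.

24621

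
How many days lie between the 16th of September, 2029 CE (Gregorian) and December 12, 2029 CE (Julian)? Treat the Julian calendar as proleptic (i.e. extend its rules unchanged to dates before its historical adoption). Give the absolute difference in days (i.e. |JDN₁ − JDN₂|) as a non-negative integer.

100

JDN of the first date = 2462396.
JDN of the second date = 2462496.
|2462496 − 2462396| = 100.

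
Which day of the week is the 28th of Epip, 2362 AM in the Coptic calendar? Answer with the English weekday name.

In the Gregorian calendar this is 9 August 2646 (JDN 2687712).
2687712 ≡ 6 (mod 7); counting from Monday = 0 gives Sunday.

Sunday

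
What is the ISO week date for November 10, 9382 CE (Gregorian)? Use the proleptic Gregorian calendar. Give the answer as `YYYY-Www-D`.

The weekday is Sunday (ISO weekday 7).
That Sunday belongs to ISO week 45 of ISO year 9382.

9382-W45-7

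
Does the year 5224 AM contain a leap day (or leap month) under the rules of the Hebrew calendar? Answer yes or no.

no

Hebrew year 5224 is year 18 of its 19-year Metonic cycle; leap years are at positions 3, 6, 8, 11, 14, 17, 19, so it is a common year (12 months).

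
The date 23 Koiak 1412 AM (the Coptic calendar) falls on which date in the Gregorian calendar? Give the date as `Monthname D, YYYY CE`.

Julian Day Number of the source date = 2340510.
Converting JDN 2340510 to the Gregorian calendar gives 30 December 1695 CE.

December 30, 1695 CE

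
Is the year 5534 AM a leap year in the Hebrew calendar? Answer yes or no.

Hebrew year 5534 is year 5 of its 19-year Metonic cycle; leap years are at positions 3, 6, 8, 11, 14, 17, 19, so it is a common year (12 months).

no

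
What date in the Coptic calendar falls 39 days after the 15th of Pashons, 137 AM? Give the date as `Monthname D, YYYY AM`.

Counting 39 days forward from JDN 1874958 reaches JDN 1874997, which is Paoni 24, 137 AM.

Paoni 24, 137 AM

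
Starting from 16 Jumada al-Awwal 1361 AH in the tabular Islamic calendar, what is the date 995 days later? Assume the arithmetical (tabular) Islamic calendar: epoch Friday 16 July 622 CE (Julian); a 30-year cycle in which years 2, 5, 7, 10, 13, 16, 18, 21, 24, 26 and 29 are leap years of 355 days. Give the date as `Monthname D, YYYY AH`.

JDN of 16 Jumada al-Awwal 1361 AH = 2430512.
2430512 + 995 = 2431507.
JDN 2431507 in the tabular Islamic calendar is Rabi' al-Awwal 7, 1364 AH.

Rabi' al-Awwal 7, 1364 AH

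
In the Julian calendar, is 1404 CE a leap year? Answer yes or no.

1404 mod 4 = 0, so it is a leap year in the Julian calendar.

yes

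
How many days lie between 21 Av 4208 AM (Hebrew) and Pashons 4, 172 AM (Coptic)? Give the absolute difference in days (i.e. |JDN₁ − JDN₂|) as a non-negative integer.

JDN of the first date = 1884910.
JDN of the second date = 1887731.
|1887731 − 1884910| = 2821.

2821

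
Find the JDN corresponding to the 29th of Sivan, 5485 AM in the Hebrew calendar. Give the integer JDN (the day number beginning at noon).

2351264

In the Gregorian calendar the same day is 10 June 1725.
JDN 2400001 is 17 November 1858 CE (Gregorian), MJD 0; the target day is −48737 days from there, so JDN = 2351264.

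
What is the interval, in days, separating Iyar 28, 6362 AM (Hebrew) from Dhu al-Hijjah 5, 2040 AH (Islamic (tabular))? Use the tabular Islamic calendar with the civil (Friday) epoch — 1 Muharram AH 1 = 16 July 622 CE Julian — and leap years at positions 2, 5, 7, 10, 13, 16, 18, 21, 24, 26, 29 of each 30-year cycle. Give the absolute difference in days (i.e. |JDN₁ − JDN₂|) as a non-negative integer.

JDN of the first date = 2671552.
JDN of the second date = 2671323.
|2671323 − 2671552| = 229.

229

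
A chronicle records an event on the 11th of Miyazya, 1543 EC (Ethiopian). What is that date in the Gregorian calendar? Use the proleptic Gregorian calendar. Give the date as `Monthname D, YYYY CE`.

April 16, 1551 CE

Julian Day Number of the source date = 2287656.
Converting JDN 2287656 to the Gregorian calendar gives 16 April 1551 CE.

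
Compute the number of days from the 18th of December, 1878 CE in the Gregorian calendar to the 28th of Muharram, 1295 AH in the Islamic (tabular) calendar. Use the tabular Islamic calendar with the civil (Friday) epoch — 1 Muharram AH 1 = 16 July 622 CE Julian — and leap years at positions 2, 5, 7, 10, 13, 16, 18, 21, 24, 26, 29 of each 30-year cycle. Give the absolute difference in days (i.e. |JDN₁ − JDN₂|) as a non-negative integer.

320

First date → JDN 2407337; second date → JDN 2407017.
The interval is |2407337 − 2407017| = 320 days.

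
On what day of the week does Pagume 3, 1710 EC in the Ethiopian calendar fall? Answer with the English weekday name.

In the Gregorian calendar this is 6 September 1718 (JDN 2348795).
JDN 2348795 mod 7 = 1, and JDN 0 was a Monday, so this is a Tuesday.

Tuesday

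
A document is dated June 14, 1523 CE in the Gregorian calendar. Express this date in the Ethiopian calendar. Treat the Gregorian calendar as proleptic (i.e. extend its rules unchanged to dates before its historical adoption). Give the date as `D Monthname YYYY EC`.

10 Sene 1515 EC

Julian Day Number of the source date = 2277488.
Converting JDN 2277488 to the Ethiopian calendar gives 10 Sene 1515 EC.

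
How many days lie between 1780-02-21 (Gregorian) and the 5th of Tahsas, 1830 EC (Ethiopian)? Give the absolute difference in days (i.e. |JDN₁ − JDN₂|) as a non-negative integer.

21114

First date → JDN 2371243; second date → JDN 2392357.
The interval is |2371243 − 2392357| = 21114 days.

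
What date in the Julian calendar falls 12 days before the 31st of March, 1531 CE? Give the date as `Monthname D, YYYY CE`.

March 19, 1531 CE

The starting date is JDN 2280345; 2280345 − 12 = 2280333.
JDN 2280333 corresponds to March 19, 1531 CE.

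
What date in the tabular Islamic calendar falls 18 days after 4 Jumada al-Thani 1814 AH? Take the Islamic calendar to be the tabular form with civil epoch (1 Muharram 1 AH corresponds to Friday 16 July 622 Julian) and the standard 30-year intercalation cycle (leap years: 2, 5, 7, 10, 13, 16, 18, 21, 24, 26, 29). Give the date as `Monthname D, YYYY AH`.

Counting 18 days forward from JDN 2591058 reaches JDN 2591076, which is Jumada al-Thani 22, 1814 AH.

Jumada al-Thani 22, 1814 AH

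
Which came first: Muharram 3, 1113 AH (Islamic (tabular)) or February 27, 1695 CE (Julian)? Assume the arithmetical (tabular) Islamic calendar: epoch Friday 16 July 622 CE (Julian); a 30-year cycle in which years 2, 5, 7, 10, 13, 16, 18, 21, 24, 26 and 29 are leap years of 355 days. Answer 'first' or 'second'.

second

First date → JDN 2342498; second date → JDN 2340214.
JDN 2340214 < JDN 2342498, so the second date is earlier.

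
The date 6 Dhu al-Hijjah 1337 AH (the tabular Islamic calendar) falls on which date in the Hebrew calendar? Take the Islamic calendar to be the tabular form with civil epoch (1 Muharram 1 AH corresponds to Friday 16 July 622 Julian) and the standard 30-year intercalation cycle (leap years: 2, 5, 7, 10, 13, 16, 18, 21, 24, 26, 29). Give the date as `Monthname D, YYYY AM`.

Julian Day Number of the source date = 2422204.
Converting JDN 2422204 to the Hebrew calendar gives 7 Elul 5679 AM.

Elul 7, 5679 AM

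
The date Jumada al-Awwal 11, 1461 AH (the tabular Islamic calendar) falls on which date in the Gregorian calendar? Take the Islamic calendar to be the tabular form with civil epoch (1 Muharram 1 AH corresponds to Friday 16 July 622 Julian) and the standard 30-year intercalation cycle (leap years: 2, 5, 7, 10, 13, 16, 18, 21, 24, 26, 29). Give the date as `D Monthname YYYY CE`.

Both dates share Julian Day Number 2465943; in the Gregorian calendar that is 3 June 2039 CE.

3 June 2039 CE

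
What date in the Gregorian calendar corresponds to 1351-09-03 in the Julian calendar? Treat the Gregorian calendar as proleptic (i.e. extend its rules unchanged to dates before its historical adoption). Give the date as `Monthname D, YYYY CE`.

September 11, 1351 CE

For dates in this range the Gregorian date is 8 days ahead of the Julian.
3 September 1351 Julian + 8 days → 11 September 1351 Gregorian.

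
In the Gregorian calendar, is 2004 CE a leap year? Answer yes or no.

2004 is divisible by 4 and not by 100, so it is a leap year.

yes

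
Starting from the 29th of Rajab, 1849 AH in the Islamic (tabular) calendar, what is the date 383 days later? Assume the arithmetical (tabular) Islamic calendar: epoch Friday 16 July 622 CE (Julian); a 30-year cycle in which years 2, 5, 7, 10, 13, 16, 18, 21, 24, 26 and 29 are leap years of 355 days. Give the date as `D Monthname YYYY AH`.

The starting date is JDN 2603515; 2603515 + 383 = 2603898.
JDN 2603898 corresponds to 28 Sha'ban 1850 AH.

28 Sha'ban 1850 AH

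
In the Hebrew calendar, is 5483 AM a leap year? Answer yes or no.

Hebrew year 5483 is year 11 of its 19-year Metonic cycle; leap years are at positions 3, 6, 8, 11, 14, 17, 19, so it is a leap year (13 months).

yes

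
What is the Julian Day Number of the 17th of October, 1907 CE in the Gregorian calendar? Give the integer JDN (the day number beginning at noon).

2417866

JDN 2400001 is 17 November 1858 CE (Gregorian), MJD 0; the target day is +17865 days from there, so JDN = 2417866.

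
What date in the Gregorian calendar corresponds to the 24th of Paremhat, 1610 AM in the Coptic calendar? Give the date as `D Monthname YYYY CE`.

Julian Day Number of the source date = 2412920.
Converting JDN 2412920 to the Gregorian calendar gives 1 April 1894 CE.

1 April 1894 CE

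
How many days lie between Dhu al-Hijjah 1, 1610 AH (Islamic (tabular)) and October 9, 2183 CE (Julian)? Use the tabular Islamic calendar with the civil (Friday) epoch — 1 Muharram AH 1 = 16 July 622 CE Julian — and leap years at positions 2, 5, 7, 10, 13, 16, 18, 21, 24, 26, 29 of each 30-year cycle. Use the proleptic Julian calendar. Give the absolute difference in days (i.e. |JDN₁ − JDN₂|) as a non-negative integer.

261

JDN of the first date = 2518941.
JDN of the second date = 2518680.
|2518680 − 2518941| = 261.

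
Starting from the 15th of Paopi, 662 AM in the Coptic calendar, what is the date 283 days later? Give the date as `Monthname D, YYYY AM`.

JDN of the 15th of Paopi, 662 AM = 2066504.
2066504 + 283 = 2066787.
JDN 2066787 in the Coptic calendar is Epip 28, 662 AM.

Epip 28, 662 AM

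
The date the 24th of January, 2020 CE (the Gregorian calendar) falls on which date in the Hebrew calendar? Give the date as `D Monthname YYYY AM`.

27 Tevet 5780 AM

Julian Day Number of the source date = 2458873.
Converting JDN 2458873 to the Hebrew calendar gives 27 Tevet 5780 AM.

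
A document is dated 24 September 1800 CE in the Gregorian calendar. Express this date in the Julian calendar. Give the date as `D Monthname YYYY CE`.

For dates in this range the Gregorian date is 12 days ahead of the Julian.
24 September 1800 Gregorian − 12 days → 12 September 1800 Julian.

12 September 1800 CE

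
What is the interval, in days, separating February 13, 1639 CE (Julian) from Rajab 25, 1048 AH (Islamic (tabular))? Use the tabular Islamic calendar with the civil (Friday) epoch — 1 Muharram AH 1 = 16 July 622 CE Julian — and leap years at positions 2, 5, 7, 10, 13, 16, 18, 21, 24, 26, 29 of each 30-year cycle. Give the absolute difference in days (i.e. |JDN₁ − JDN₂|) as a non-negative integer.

83

JDN of the first date = 2319746.
JDN of the second date = 2319663.
|2319663 − 2319746| = 83.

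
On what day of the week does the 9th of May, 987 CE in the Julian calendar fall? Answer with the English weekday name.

Monday

Equivalently 14 May 987 Gregorian, JDN 2081688.
JDN 2081688 mod 7 = 0, and JDN 0 was a Monday, so this is a Monday.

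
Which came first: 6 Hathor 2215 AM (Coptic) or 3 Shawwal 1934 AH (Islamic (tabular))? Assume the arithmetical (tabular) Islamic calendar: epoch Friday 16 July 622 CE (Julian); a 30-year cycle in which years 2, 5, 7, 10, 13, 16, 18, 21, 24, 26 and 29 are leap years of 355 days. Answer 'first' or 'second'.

second

The two dates have Julian Day Numbers 2633758 and 2633699 respectively.
Since 2633699 < 2633758, the second date comes first.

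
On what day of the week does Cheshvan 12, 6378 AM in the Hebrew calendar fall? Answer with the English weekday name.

Monday

This is JDN 2677206 (3 November 2617 Gregorian).
JDN 2677206 mod 7 = 0, and JDN 0 was a Monday, so this is a Monday.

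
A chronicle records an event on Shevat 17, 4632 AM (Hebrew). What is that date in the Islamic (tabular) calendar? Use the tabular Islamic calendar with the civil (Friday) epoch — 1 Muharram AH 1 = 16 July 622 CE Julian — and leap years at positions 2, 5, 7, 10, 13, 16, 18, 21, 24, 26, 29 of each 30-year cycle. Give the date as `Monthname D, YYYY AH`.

The source date corresponds to 5 February 872 in the proleptic Gregorian calendar (JDN 2039587).
That day falls on 17 Rabi' al-Awwal 258 AH in the tabular Islamic calendar.

Rabi' al-Awwal 17, 258 AH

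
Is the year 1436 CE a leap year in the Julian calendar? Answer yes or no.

yes

1436 mod 4 = 0, so it is a leap year in the Julian calendar.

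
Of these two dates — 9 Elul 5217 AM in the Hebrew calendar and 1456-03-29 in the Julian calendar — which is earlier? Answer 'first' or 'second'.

First date → JDN 2253468; second date → JDN 2252950.
JDN 2252950 < JDN 2253468, so the second date is earlier.

second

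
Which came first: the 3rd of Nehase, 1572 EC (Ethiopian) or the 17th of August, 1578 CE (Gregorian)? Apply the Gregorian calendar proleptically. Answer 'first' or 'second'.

The two dates have Julian Day Numbers 2298361 and 2297641 respectively.
Since 2297641 < 2298361, the second date comes first.

second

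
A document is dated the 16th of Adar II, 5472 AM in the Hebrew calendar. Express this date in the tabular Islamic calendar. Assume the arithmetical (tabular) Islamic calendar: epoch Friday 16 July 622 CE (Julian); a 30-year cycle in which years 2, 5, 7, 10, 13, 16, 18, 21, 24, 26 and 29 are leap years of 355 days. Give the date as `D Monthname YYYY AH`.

Both dates share Julian Day Number 2346438; in the tabular Islamic calendar that is 15 Safar 1124 AH.

15 Safar 1124 AH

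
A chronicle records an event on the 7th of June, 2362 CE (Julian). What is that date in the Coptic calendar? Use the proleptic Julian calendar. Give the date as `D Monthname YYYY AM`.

13 Paoni 2078 AM

The source date corresponds to 23 June 2362 in the Gregorian calendar (JDN 2583936).
That day falls on 13 Paoni 2078 AM in the Coptic calendar.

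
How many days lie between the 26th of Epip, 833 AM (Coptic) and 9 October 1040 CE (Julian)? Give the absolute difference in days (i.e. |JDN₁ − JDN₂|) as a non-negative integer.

JDN of the first date = 2129243.
JDN of the second date = 2101200.
|2101200 − 2129243| = 28043.

28043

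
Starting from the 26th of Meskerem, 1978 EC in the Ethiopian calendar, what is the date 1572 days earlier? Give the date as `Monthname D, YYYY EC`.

JDN of the 26th of Meskerem, 1978 EC = 2446345.
2446345 − 1572 = 2444773.
JDN 2444773 in the Ethiopian calendar is Sene 10, 1973 EC.

Sene 10, 1973 EC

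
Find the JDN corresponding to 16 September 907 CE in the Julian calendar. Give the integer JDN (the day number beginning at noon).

2052598

In the proleptic Gregorian calendar the same day is 21 September 907.
JDN 2299161 is 15 October 1582 CE (Gregorian); the target day is −246563 days from there, so JDN = 2052598.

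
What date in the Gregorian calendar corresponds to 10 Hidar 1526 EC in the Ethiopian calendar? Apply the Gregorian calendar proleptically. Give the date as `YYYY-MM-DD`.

Both dates share Julian Day Number 2281296; in the Gregorian calendar that is 16 November 1533 CE.

1533-11-16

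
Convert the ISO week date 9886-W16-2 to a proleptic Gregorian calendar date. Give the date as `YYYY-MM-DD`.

9886-04-20

ISO week 1 of 9886 is the week containing the first Thursday of 9886.
Week 16, day 2 (Tuesday) lands on 9886-04-20.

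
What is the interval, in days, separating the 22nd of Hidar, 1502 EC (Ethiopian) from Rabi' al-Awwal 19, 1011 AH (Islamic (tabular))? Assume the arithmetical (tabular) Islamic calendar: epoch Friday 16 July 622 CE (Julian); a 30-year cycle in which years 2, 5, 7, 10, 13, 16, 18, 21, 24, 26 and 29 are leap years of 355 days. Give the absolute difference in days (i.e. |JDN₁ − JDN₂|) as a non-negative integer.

JDN of the first date = 2272542.
JDN of the second date = 2306427.
|2306427 − 2272542| = 33885.

33885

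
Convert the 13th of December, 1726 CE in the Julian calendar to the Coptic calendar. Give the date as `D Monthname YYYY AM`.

17 Koiak 1443 AM

The source date corresponds to 24 December 1726 in the Gregorian calendar (JDN 2351826).
That day falls on 17 Koiak 1443 AM in the Coptic calendar.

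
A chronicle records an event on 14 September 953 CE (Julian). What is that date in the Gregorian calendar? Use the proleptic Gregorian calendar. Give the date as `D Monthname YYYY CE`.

19 September 953 CE

The Julian–Gregorian offset here is 5 days (Julian trailing).
14 September 953 Julian + 5 days → 19 September 953 Gregorian.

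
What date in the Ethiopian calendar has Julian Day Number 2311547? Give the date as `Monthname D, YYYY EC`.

The Gregorian equivalent of JDN 2311547 is 12 September 1616.
In the Ethiopian calendar that day is Meskerem 5, 1609 EC.

Meskerem 5, 1609 EC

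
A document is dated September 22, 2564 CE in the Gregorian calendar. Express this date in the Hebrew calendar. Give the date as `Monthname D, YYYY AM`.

Tishrei 15, 6325 AM

Julian Day Number of the source date = 2657807.
Converting JDN 2657807 to the Hebrew calendar gives 15 Tishrei 6325 AM.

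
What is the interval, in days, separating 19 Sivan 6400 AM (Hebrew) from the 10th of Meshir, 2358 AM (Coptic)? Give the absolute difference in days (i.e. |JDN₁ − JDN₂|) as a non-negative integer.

632

JDN of the first date = 2685451.
JDN of the second date = 2686083.
|2686083 − 2685451| = 632.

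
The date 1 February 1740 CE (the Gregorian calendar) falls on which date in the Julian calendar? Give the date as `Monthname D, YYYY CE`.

At this point the Julian calendar is 11 days behind the Gregorian.
1 February 1740 Gregorian − 11 days → 21 January 1740 Julian.

January 21, 1740 CE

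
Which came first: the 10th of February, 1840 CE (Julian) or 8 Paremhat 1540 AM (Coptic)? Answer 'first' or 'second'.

Converting both to JDN: 2393158 vs 2387337; the smaller is the second.

second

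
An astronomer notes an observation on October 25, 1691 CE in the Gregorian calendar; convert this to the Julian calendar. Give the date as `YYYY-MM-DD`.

1691-10-15

For dates in this range the Gregorian date is 10 days ahead of the Julian.
25 October 1691 Gregorian − 10 days → 15 October 1691 Julian.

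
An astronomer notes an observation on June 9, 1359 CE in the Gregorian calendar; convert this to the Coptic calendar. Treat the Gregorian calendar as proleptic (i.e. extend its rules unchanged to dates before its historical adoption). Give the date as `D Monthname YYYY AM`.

Both dates share Julian Day Number 2217584; in the Coptic calendar that is 7 Paoni 1075 AM.

7 Paoni 1075 AM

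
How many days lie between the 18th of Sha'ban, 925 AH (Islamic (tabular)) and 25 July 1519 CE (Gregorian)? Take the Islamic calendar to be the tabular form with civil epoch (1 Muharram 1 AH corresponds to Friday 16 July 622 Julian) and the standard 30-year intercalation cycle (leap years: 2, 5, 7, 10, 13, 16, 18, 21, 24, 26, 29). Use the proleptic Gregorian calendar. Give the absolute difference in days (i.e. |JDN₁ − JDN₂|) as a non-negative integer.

JDN of the first date = 2276099.
JDN of the second date = 2276068.
|2276068 − 2276099| = 31.

31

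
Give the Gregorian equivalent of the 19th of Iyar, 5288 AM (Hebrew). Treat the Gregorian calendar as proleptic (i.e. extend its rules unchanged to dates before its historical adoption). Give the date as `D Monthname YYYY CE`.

18 May 1528 CE

Julian Day Number of the source date = 2279288.
Converting JDN 2279288 to the Gregorian calendar gives 18 May 1528 CE.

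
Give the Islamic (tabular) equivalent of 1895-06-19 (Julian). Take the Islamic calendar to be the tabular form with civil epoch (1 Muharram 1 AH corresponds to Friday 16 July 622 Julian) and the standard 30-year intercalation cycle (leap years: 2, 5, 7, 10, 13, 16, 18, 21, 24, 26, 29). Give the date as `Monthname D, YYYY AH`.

Muharram 8, 1313 AH

The source date corresponds to 1 July 1895 in the Gregorian calendar (JDN 2413376).
That day falls on 8 Muharram 1313 AH in the tabular Islamic calendar.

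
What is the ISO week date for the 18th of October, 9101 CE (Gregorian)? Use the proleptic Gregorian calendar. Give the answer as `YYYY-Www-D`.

9101-W42-5

The weekday is Friday (ISO weekday 5).
That Friday belongs to ISO week 42 of ISO year 9101.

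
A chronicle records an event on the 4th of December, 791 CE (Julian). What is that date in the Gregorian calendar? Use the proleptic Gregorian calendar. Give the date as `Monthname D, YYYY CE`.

December 8, 791 CE

At this point the Julian calendar is 4 days behind the Gregorian.
4 December 791 Julian + 4 days → 8 December 791 Gregorian.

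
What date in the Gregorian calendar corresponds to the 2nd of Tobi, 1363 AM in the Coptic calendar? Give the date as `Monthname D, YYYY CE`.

January 7, 1647 CE

Both dates share Julian Day Number 2322621; in the Gregorian calendar that is 7 January 1647 CE.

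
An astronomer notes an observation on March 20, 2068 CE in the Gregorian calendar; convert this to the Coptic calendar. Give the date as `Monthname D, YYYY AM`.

Paremhat 11, 1784 AM

Julian Day Number of the source date = 2476461.
Converting JDN 2476461 to the Coptic calendar gives 11 Paremhat 1784 AM.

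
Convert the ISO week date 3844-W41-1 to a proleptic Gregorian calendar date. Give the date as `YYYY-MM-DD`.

ISO week 1 of 3844 is the week containing the first Thursday of 3844.
Week 41, day 1 (Monday) lands on 3844-10-07.

3844-10-07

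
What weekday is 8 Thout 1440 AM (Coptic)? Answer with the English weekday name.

In the Gregorian calendar this is 17 September 1723 (JDN 2350632).
Since JDN mod 7 = 4 (0 = Monday), the day is Friday.

Friday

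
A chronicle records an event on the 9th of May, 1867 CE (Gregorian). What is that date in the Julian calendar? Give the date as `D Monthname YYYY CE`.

At this point the Julian calendar is 12 days behind the Gregorian.
9 May 1867 Gregorian − 12 days → 27 April 1867 Julian.

27 April 1867 CE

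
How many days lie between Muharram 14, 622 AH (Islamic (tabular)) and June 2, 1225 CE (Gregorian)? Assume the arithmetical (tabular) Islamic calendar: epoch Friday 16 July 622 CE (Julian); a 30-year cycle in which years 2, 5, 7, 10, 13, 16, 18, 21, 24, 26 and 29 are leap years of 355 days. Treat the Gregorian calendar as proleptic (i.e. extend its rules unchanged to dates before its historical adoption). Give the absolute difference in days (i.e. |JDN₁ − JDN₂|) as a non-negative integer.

First date → JDN 2168515; second date → JDN 2168635.
The interval is |2168515 − 2168635| = 120 days.

120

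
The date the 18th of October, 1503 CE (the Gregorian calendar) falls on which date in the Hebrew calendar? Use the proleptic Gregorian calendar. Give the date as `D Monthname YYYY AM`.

18 Tishrei 5264 AM

Both dates share Julian Day Number 2270309; in the Hebrew calendar that is 18 Tishrei 5264 AM.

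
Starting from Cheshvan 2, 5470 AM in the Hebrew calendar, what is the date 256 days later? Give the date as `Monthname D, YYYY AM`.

Sivan 21, 5470 AM

The starting date is JDN 2345538; 2345538 + 256 = 2345794.
JDN 2345794 corresponds to Sivan 21, 5470 AM.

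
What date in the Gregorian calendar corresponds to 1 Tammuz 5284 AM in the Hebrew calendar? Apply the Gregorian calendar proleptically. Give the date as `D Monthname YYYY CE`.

Both dates share Julian Day Number 2277852; in the Gregorian calendar that is 12 June 1524 CE.

12 June 1524 CE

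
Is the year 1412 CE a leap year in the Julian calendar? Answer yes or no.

yes

1412 mod 4 = 0, so it is a leap year in the Julian calendar.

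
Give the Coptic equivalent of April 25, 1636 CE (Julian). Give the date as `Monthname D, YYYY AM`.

Both dates share Julian Day Number 2318722; in the Coptic calendar that is 30 Parmouti 1352 AM.

Parmouti 30, 1352 AM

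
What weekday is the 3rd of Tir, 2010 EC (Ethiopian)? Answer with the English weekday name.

In the Gregorian calendar this is 11 January 2018 (JDN 2458130).
Since JDN mod 7 = 3 (0 = Monday), the day is Thursday.

Thursday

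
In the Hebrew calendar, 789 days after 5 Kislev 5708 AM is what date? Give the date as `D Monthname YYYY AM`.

The starting date is JDN 2432508; 2432508 + 789 = 2433297.
JDN 2433297 corresponds to 26 Tevet 5710 AM.

26 Tevet 5710 AM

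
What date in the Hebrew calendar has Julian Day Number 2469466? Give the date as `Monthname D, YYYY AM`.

JDN 2469466 is 24 January 2049 in the Gregorian calendar.
In the Hebrew calendar that day is Shevat 21, 5809 AM.

Shevat 21, 5809 AM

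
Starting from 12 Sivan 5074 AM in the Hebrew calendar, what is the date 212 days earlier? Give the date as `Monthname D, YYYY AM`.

JDN of 12 Sivan 5074 AM = 2201144.
2201144 − 212 = 2200932.
JDN 2200932 in the Hebrew calendar is Cheshvan 7, 5074 AM.

Cheshvan 7, 5074 AM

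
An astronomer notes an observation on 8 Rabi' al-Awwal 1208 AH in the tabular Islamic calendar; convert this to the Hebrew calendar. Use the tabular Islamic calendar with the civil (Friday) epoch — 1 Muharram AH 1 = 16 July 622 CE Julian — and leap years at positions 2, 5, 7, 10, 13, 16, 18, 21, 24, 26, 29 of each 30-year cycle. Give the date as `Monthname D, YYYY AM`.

Julian Day Number of the source date = 2376227.
Converting JDN 2376227 to the Hebrew calendar gives 8 Cheshvan 5554 AM.

Cheshvan 8, 5554 AM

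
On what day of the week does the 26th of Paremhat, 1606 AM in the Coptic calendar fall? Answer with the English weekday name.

Equivalently 3 April 1890 Gregorian, JDN 2411461.
JDN 2411461 mod 7 = 3, and JDN 0 was a Monday, so this is a Thursday.

Thursday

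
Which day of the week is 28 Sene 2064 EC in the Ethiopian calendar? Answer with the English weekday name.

Tuesday

Equivalently 5 July 2072 Gregorian, JDN 2478029.
2478029 ≡ 1 (mod 7); counting from Monday = 0 gives Tuesday.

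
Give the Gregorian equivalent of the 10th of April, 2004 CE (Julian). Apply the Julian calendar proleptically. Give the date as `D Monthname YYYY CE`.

At this point the Julian calendar is 13 days behind the Gregorian.
10 April 2004 Julian + 13 days → 23 April 2004 Gregorian.

23 April 2004 CE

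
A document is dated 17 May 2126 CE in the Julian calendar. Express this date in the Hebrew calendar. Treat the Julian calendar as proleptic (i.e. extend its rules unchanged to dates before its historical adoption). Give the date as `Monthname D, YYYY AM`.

Sivan 8, 5886 AM

Julian Day Number of the source date = 2497716.
Converting JDN 2497716 to the Hebrew calendar gives 8 Sivan 5886 AM.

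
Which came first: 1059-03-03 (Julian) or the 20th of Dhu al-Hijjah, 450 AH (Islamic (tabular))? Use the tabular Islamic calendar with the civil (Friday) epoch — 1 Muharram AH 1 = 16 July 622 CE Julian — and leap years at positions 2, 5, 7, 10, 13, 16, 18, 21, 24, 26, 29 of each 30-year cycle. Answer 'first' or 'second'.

second

Converting both to JDN: 2107919 vs 2107895; the smaller is the second.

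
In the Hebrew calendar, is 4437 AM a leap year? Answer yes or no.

Hebrew year 4437 is year 10 of its 19-year Metonic cycle; leap years are at positions 3, 6, 8, 11, 14, 17, 19, so it is a common year (12 months).

no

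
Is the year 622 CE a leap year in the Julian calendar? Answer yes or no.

no

622 mod 4 = 2, so it is a common year in the Julian calendar.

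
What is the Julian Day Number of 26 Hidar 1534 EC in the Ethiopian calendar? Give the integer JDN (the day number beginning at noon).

2284234

In the proleptic Gregorian calendar the same day is 2 December 1541.
JDN 2451545 is 1 January 2000 CE (Gregorian); the target day is −167311 days from there, so JDN = 2284234.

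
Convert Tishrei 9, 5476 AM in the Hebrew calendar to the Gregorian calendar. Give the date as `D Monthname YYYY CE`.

6 October 1715 CE

Julian Day Number of the source date = 2347729.
Converting JDN 2347729 to the Gregorian calendar gives 6 October 1715 CE.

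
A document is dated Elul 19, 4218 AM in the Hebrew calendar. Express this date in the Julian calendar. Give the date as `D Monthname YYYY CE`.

Julian Day Number of the source date = 1888599.
Converting JDN 1888599 to the Julian calendar gives 14 September 458 CE.

14 September 458 CE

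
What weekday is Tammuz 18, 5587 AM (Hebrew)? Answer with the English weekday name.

Friday

This is JDN 2388551 (13 July 1827 Gregorian).
2388551 ≡ 4 (mod 7); counting from Monday = 0 gives Friday.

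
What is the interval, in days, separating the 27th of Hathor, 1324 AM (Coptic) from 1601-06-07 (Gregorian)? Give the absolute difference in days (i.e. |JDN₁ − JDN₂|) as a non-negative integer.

JDN of the first date = 2308342.
JDN of the second date = 2305971.
|2305971 − 2308342| = 2371.

2371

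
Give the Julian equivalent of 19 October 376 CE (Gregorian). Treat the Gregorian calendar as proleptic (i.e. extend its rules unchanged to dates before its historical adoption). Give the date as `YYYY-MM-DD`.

The Julian–Gregorian offset here is 1 day (Julian trailing).
19 October 376 Gregorian − 1 day → 18 October 376 Julian.

0376-10-18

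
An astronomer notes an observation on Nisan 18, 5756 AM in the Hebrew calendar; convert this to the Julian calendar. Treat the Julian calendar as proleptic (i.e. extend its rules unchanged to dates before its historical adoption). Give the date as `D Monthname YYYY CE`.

25 March 1996 CE

Julian Day Number of the source date = 2450181.
Converting JDN 2450181 to the Julian calendar gives 25 March 1996 CE.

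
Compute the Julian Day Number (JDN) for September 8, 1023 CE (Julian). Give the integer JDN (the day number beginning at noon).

2094959

In the proleptic Gregorian calendar the same day is 14 September 1023.
JDN 2400001 is 17 November 1858 CE (Gregorian), MJD 0; the target day is −305042 days from there, so JDN = 2094959.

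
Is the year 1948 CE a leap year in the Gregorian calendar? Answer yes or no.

yes

1948 is divisible by 4 and not by 100, so it is a leap year.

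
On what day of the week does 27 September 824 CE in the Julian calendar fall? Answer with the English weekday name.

In the proleptic Gregorian calendar this is 1 October 824 (JDN 2022294).
2022294 ≡ 1 (mod 7); counting from Monday = 0 gives Tuesday.

Tuesday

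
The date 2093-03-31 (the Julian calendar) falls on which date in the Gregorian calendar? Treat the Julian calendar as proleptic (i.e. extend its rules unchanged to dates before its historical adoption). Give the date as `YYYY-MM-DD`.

At this point the Julian calendar is 13 days behind the Gregorian.
31 March 2093 Julian + 13 days → 13 April 2093 Gregorian.

2093-04-13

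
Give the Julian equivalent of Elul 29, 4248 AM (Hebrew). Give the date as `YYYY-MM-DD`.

Julian Day Number of the source date = 1899564.
Converting JDN 1899564 to the Julian calendar gives 21 September 488 CE.

0488-09-21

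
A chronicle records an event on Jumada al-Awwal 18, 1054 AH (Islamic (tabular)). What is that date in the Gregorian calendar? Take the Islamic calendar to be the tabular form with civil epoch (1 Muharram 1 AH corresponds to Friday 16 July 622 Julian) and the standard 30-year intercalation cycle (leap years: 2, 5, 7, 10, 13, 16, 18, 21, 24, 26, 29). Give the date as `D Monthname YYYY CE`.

23 July 1644 CE

Both dates share Julian Day Number 2321723; in the Gregorian calendar that is 23 July 1644 CE.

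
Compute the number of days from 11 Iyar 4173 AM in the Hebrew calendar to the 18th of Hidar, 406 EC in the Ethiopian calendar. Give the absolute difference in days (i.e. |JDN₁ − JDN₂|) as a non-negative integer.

First date → JDN 1872025; second date → JDN 1872224.
The interval is |1872025 − 1872224| = 199 days.

199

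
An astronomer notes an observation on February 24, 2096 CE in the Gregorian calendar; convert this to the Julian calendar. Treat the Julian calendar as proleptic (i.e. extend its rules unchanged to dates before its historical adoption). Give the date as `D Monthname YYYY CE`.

11 February 2096 CE

At this point the Julian calendar is 13 days behind the Gregorian.
24 February 2096 Gregorian − 13 days → 11 February 2096 Julian.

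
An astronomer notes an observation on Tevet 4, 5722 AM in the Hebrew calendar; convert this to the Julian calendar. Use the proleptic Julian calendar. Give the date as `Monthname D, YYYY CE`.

Both dates share Julian Day Number 2437645; in the Julian calendar that is 28 November 1961 CE.

November 28, 1961 CE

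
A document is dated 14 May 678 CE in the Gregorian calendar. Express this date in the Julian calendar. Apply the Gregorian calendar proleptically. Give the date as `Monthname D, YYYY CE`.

May 11, 678 CE

At this point the Julian calendar is 3 days behind the Gregorian.
14 May 678 Gregorian − 3 days → 11 May 678 Julian.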